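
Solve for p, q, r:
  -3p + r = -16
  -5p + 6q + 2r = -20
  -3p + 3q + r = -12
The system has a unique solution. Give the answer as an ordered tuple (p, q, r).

Form the augmented matrix and row-reduce:
  [ -3  0  1  |  -16 ]
  [ -5  6  2  |  -20 ]
  [ -3  3  1  |  -12 ]
r1 := -1/3·r1
  [  1  0  -1/3  |  16/3 ]
  [ -5  6     2  |   -20 ]
  [ -3  3     1  |   -12 ]
r2 := r2 + 5·r1
  [  1  0  -1/3  |  16/3 ]
  [  0  6   1/3  |  20/3 ]
  [ -3  3     1  |   -12 ]
r3 := r3 + 3·r1
  [ 1  0  -1/3  |  16/3 ]
  [ 0  6   1/3  |  20/3 ]
  [ 0  3     0  |     4 ]
r2 := 1/6·r2
  [ 1  0  -1/3  |  16/3 ]
  [ 0  1  1/18  |  10/9 ]
  [ 0  3     0  |     4 ]
r3 := r3 − 3·r2
  [ 1  0  -1/3  |  16/3 ]
  [ 0  1  1/18  |  10/9 ]
  [ 0  0  -1/6  |   2/3 ]
r3 := -6·r3
  [ 1  0  -1/3  |  16/3 ]
  [ 0  1  1/18  |  10/9 ]
  [ 0  0     1  |    -4 ]
r2 := r2 − 1/18·r3
  [ 1  0  -1/3  |  16/3 ]
  [ 0  1     0  |   4/3 ]
  [ 0  0     1  |    -4 ]
r1 := r1 + 1/3·r3
  [ 1  0  0  |    4 ]
  [ 0  1  0  |  4/3 ]
  [ 0  0  1  |   -4 ]
Reading off the last column: p = 4, q = 4/3, r = -4.

(4, 4/3, -4)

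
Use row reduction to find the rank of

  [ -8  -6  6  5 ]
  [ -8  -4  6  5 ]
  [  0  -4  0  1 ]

R1 → -1/8·R1
  [  1  3/4  -3/4  -5/8 ]
  [ -8   -4     6     5 ]
  [  0   -4     0     1 ]
R2 → R2 + 8·R1
  [ 1  3/4  -3/4  -5/8 ]
  [ 0    2     0     0 ]
  [ 0   -4     0     1 ]
R2 → 1/2·R2
  [ 1  3/4  -3/4  -5/8 ]
  [ 0    1     0     0 ]
  [ 0   -4     0     1 ]
R3 → R3 + 4·R2
  [ 1  3/4  -3/4  -5/8 ]
  [ 0    1     0     0 ]
  [ 0    0     0     1 ]
R1 → R1 + 5/8·R3
  [ 1  3/4  -3/4  0 ]
  [ 0    1     0  0 ]
  [ 0    0     0  1 ]
R1 → R1 − 3/4·R2
  [ 1  0  -3/4  0 ]
  [ 0  1     0  0 ]
  [ 0  0     0  1 ]
The reduced form has 3 nonzero rows.

rank = 3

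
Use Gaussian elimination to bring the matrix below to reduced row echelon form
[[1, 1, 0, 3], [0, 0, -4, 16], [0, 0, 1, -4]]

R2 ← -1/4·R2
  [ 1  1  0   3 ]
  [ 0  0  1  -4 ]
  [ 0  0  1  -4 ]
R3 ← R3 − R2
  [ 1  1  0   3 ]
  [ 0  0  1  -4 ]
  [ 0  0  0   0 ]

[[1, 1, 0, 3], [0, 0, 1, -4], [0, 0, 0, 0]]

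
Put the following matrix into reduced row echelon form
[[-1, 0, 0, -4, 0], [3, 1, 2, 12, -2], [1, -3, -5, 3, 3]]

ρ1 → -1·ρ1
  [ 1   0   0   4   0 ]
  [ 3   1   2  12  -2 ]
  [ 1  -3  -5   3   3 ]
ρ2 → ρ2 − 3·ρ1
  [ 1   0   0  4   0 ]
  [ 0   1   2  0  -2 ]
  [ 1  -3  -5  3   3 ]
ρ3 → ρ3 − ρ1
  [ 1   0   0   4   0 ]
  [ 0   1   2   0  -2 ]
  [ 0  -3  -5  -1   3 ]
ρ3 → ρ3 + 3·ρ2
  [ 1  0  0   4   0 ]
  [ 0  1  2   0  -2 ]
  [ 0  0  1  -1  -3 ]
ρ2 → ρ2 − 2·ρ3
  [ 1  0  0   4   0 ]
  [ 0  1  0   2   4 ]
  [ 0  0  1  -1  -3 ]

[[1, 0, 0, 4, 0], [0, 1, 0, 2, 4], [0, 0, 1, -1, -3]]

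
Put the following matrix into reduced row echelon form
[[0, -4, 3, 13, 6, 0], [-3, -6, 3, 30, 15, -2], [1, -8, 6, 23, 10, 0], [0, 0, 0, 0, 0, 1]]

Swap R1 and R2.
  [ -3  -6  3  30  15  -2 ]
  [  0  -4  3  13   6   0 ]
  [  1  -8  6  23  10   0 ]
  [  0   0  0   0   0   1 ]
Multiply R1 by -1/3.
  [ 1   2  -1  -10  -5  2/3 ]
  [ 0  -4   3   13   6    0 ]
  [ 1  -8   6   23  10    0 ]
  [ 0   0   0    0   0    1 ]
Subtract R1 from R3.
  [ 1    2  -1  -10  -5   2/3 ]
  [ 0   -4   3   13   6     0 ]
  [ 0  -10   7   33  15  -2/3 ]
  [ 0    0   0    0   0     1 ]
Multiply R2 by -1/4.
  [ 1    2    -1    -10    -5   2/3 ]
  [ 0    1  -3/4  -13/4  -3/2     0 ]
  [ 0  -10     7     33    15  -2/3 ]
  [ 0    0     0      0     0     1 ]
Add 10 times R2 to R3.
  [ 1  2    -1    -10    -5   2/3 ]
  [ 0  1  -3/4  -13/4  -3/2     0 ]
  [ 0  0  -1/2    1/2     0  -2/3 ]
  [ 0  0     0      0     0     1 ]
Multiply R3 by -2.
  [ 1  2    -1    -10    -5  2/3 ]
  [ 0  1  -3/4  -13/4  -3/2    0 ]
  [ 0  0     1     -1     0  4/3 ]
  [ 0  0     0      0     0    1 ]
Subtract 4/3 times R4 from R3.
  [ 1  2    -1    -10    -5  2/3 ]
  [ 0  1  -3/4  -13/4  -3/2    0 ]
  [ 0  0     1     -1     0    0 ]
  [ 0  0     0      0     0    1 ]
Subtract 2/3 times R4 from R1.
  [ 1  2    -1    -10    -5  0 ]
  [ 0  1  -3/4  -13/4  -3/2  0 ]
  [ 0  0     1     -1     0  0 ]
  [ 0  0     0      0     0  1 ]
Add 3/4 times R3 to R2.
  [ 1  2  -1  -10    -5  0 ]
  [ 0  1   0   -4  -3/2  0 ]
  [ 0  0   1   -1     0  0 ]
  [ 0  0   0    0     0  1 ]
Add R3 to R1.
  [ 1  2  0  -11    -5  0 ]
  [ 0  1  0   -4  -3/2  0 ]
  [ 0  0  1   -1     0  0 ]
  [ 0  0  0    0     0  1 ]
Subtract 2 times R2 from R1.
  [ 1  0  0  -3    -2  0 ]
  [ 0  1  0  -4  -3/2  0 ]
  [ 0  0  1  -1     0  0 ]
  [ 0  0  0   0     0  1 ]

[[1, 0, 0, -3, -2, 0], [0, 1, 0, -4, -3/2, 0], [0, 0, 1, -1, 0, 0], [0, 0, 0, 0, 0, 1]]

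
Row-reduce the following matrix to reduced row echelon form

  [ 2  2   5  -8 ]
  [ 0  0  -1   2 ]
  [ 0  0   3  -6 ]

Multiply ρ1 by 1/2.
  [ 1  1  5/2  -4 ]
  [ 0  0   -1   2 ]
  [ 0  0    3  -6 ]
Multiply ρ2 by -1.
  [ 1  1  5/2  -4 ]
  [ 0  0    1  -2 ]
  [ 0  0    3  -6 ]
Subtract 3 times ρ2 from ρ3.
  [ 1  1  5/2  -4 ]
  [ 0  0    1  -2 ]
  [ 0  0    0   0 ]
Subtract 5/2 times ρ2 from ρ1.
  [ 1  1  0   1 ]
  [ 0  0  1  -2 ]
  [ 0  0  0   0 ]

[[1, 1, 0, 1], [0, 0, 1, -2], [0, 0, 0, 0]]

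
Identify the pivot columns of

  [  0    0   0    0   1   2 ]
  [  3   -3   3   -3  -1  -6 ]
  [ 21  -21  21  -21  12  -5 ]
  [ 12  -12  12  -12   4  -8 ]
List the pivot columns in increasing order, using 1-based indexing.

Swap r1 and r2.
  [  3   -3   3   -3  -1  -6 ]
  [  0    0   0    0   1   2 ]
  [ 21  -21  21  -21  12  -5 ]
  [ 12  -12  12  -12   4  -8 ]
Multiply r1 by 1/3.
  [  1   -1   1   -1  -1/3  -2 ]
  [  0    0   0    0     1   2 ]
  [ 21  -21  21  -21    12  -5 ]
  [ 12  -12  12  -12     4  -8 ]
Subtract 21 times r1 from r3.
  [  1   -1   1   -1  -1/3  -2 ]
  [  0    0   0    0     1   2 ]
  [  0    0   0    0    19  37 ]
  [ 12  -12  12  -12     4  -8 ]
Subtract 12 times r1 from r4.
  [ 1  -1  1  -1  -1/3  -2 ]
  [ 0   0  0   0     1   2 ]
  [ 0   0  0   0    19  37 ]
  [ 0   0  0   0     8  16 ]
Subtract 19 times r2 from r3.
  [ 1  -1  1  -1  -1/3  -2 ]
  [ 0   0  0   0     1   2 ]
  [ 0   0  0   0     0  -1 ]
  [ 0   0  0   0     8  16 ]
Subtract 8 times r2 from r4.
  [ 1  -1  1  -1  -1/3  -2 ]
  [ 0   0  0   0     1   2 ]
  [ 0   0  0   0     0  -1 ]
  [ 0   0  0   0     0   0 ]
Multiply r3 by -1.
  [ 1  -1  1  -1  -1/3  -2 ]
  [ 0   0  0   0     1   2 ]
  [ 0   0  0   0     0   1 ]
  [ 0   0  0   0     0   0 ]
Subtract 2 times r3 from r2.
  [ 1  -1  1  -1  -1/3  -2 ]
  [ 0   0  0   0     1   0 ]
  [ 0   0  0   0     0   1 ]
  [ 0   0  0   0     0   0 ]
Add 2 times r3 to r1.
  [ 1  -1  1  -1  -1/3  0 ]
  [ 0   0  0   0     1  0 ]
  [ 0   0  0   0     0  1 ]
  [ 0   0  0   0     0  0 ]
Add 1/3 times r2 to r1.
  [ 1  -1  1  -1  0  0 ]
  [ 0   0  0   0  1  0 ]
  [ 0   0  0   0  0  1 ]
  [ 0   0  0   0  0  0 ]
Pivot columns are the columns containing a leading 1.

1, 5, 6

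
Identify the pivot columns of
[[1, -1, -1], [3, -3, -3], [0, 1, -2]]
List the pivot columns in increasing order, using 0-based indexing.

R2 := R2 − 3·R1
  [ 1  -1  -1 ]
  [ 0   0   0 ]
  [ 0   1  -2 ]
R2 <-> R3
  [ 1  -1  -1 ]
  [ 0   1  -2 ]
  [ 0   0   0 ]
R1 := R1 + R2
  [ 1  0  -3 ]
  [ 0  1  -2 ]
  [ 0  0   0 ]
Pivot columns are the columns containing a leading 1.

0, 1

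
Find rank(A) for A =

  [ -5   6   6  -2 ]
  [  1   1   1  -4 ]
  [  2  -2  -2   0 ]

r1 -> -1/5·r1
  [ 1  -6/5  -6/5  2/5 ]
  [ 1     1     1   -4 ]
  [ 2    -2    -2    0 ]
r2 -> r2 − r1
  [ 1  -6/5  -6/5    2/5 ]
  [ 0  11/5  11/5  -22/5 ]
  [ 2    -2    -2      0 ]
r3 -> r3 − 2·r1
  [ 1  -6/5  -6/5    2/5 ]
  [ 0  11/5  11/5  -22/5 ]
  [ 0   2/5   2/5   -4/5 ]
r2 -> 5/11·r2
  [ 1  -6/5  -6/5   2/5 ]
  [ 0     1     1    -2 ]
  [ 0   2/5   2/5  -4/5 ]
r3 -> r3 − 2/5·r2
  [ 1  -6/5  -6/5  2/5 ]
  [ 0     1     1   -2 ]
  [ 0     0     0    0 ]
r1 -> r1 + 6/5·r2
  [ 1  0  0  -2 ]
  [ 0  1  1  -2 ]
  [ 0  0  0   0 ]
The reduced form has 2 nonzero rows.

rank = 2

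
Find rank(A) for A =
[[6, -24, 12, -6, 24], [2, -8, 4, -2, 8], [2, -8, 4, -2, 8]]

R1 ← 1/6·R1
  [ 1  -4  2  -1  4 ]
  [ 2  -8  4  -2  8 ]
  [ 2  -8  4  -2  8 ]
R2 ← R2 − 2·R1
  [ 1  -4  2  -1  4 ]
  [ 0   0  0   0  0 ]
  [ 2  -8  4  -2  8 ]
R3 ← R3 − 2·R1
  [ 1  -4  2  -1  4 ]
  [ 0   0  0   0  0 ]
  [ 0   0  0   0  0 ]
The reduced form has 1 nonzero row.

rank = 1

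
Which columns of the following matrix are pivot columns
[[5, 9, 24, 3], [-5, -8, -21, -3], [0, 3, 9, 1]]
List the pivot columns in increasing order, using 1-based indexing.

ρ1 := 1/5·ρ1
  [  1  9/5  24/5  3/5 ]
  [ -5   -8   -21   -3 ]
  [  0    3     9    1 ]
ρ2 := ρ2 + 5·ρ1
  [ 1  9/5  24/5  3/5 ]
  [ 0    1     3    0 ]
  [ 0    3     9    1 ]
ρ3 := ρ3 − 3·ρ2
  [ 1  9/5  24/5  3/5 ]
  [ 0    1     3    0 ]
  [ 0    0     0    1 ]
ρ1 := ρ1 − 3/5·ρ3
  [ 1  9/5  24/5  0 ]
  [ 0    1     3  0 ]
  [ 0    0     0  1 ]
ρ1 := ρ1 − 9/5·ρ2
  [ 1  0  -3/5  0 ]
  [ 0  1     3  0 ]
  [ 0  0     0  1 ]
Pivot columns are the columns containing a leading 1.

1, 2, 4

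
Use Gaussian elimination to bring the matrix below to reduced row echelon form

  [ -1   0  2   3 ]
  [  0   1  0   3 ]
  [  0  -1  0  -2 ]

[[1, 0, -2, 0], [0, 1, 0, 0], [0, 0, 0, 1]]

R1 -> -1·R1
  [ 1   0  -2  -3 ]
  [ 0   1   0   3 ]
  [ 0  -1   0  -2 ]
R3 -> R3 + R2
  [ 1  0  -2  -3 ]
  [ 0  1   0   3 ]
  [ 0  0   0   1 ]
R2 -> R2 − 3·R3
  [ 1  0  -2  -3 ]
  [ 0  1   0   0 ]
  [ 0  0   0   1 ]
R1 -> R1 + 3·R3
  [ 1  0  -2  0 ]
  [ 0  1   0  0 ]
  [ 0  0   0  1 ]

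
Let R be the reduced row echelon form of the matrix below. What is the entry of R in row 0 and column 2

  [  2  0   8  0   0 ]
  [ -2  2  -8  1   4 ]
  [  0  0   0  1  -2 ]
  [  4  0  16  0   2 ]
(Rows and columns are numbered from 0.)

Multiply r1 by 1/2.
  [  1  0   4  0   0 ]
  [ -2  2  -8  1   4 ]
  [  0  0   0  1  -2 ]
  [  4  0  16  0   2 ]
Add 2 times r1 to r2.
  [ 1  0   4  0   0 ]
  [ 0  2   0  1   4 ]
  [ 0  0   0  1  -2 ]
  [ 4  0  16  0   2 ]
Subtract 4 times r1 from r4.
  [ 1  0  4  0   0 ]
  [ 0  2  0  1   4 ]
  [ 0  0  0  1  -2 ]
  [ 0  0  0  0   2 ]
Multiply r2 by 1/2.
  [ 1  0  4    0   0 ]
  [ 0  1  0  1/2   2 ]
  [ 0  0  0    1  -2 ]
  [ 0  0  0    0   2 ]
Multiply r4 by 1/2.
  [ 1  0  4    0   0 ]
  [ 0  1  0  1/2   2 ]
  [ 0  0  0    1  -2 ]
  [ 0  0  0    0   1 ]
Add 2 times r4 to r3.
  [ 1  0  4    0  0 ]
  [ 0  1  0  1/2  2 ]
  [ 0  0  0    1  0 ]
  [ 0  0  0    0  1 ]
Subtract 2 times r4 from r2.
  [ 1  0  4    0  0 ]
  [ 0  1  0  1/2  0 ]
  [ 0  0  0    1  0 ]
  [ 0  0  0    0  1 ]
Subtract 1/2 times r3 from r2.
  [ 1  0  4  0  0 ]
  [ 0  1  0  0  0 ]
  [ 0  0  0  1  0 ]
  [ 0  0  0  0  1 ]

4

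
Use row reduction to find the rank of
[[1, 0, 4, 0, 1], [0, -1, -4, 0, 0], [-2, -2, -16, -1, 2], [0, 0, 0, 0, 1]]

ρ3 → ρ3 + 2·ρ1
  [ 1   0   4   0  1 ]
  [ 0  -1  -4   0  0 ]
  [ 0  -2  -8  -1  4 ]
  [ 0   0   0   0  1 ]
ρ2 → -1·ρ2
  [ 1   0   4   0  1 ]
  [ 0   1   4   0  0 ]
  [ 0  -2  -8  -1  4 ]
  [ 0   0   0   0  1 ]
ρ3 → ρ3 + 2·ρ2
  [ 1  0  4   0  1 ]
  [ 0  1  4   0  0 ]
  [ 0  0  0  -1  4 ]
  [ 0  0  0   0  1 ]
ρ3 → -1·ρ3
  [ 1  0  4  0   1 ]
  [ 0  1  4  0   0 ]
  [ 0  0  0  1  -4 ]
  [ 0  0  0  0   1 ]
ρ3 → ρ3 + 4·ρ4
  [ 1  0  4  0  1 ]
  [ 0  1  4  0  0 ]
  [ 0  0  0  1  0 ]
  [ 0  0  0  0  1 ]
ρ1 → ρ1 − ρ4
  [ 1  0  4  0  0 ]
  [ 0  1  4  0  0 ]
  [ 0  0  0  1  0 ]
  [ 0  0  0  0  1 ]
The reduced form has 4 nonzero rows.

rank = 4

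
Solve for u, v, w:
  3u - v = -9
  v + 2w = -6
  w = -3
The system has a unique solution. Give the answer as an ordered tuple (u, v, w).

Form the augmented matrix and row-reduce:
  [ 3  -1  0  |  -9 ]
  [ 0   1  2  |  -6 ]
  [ 0   0  1  |  -3 ]
Multiply R1 by 1/3.
  [ 1  -1/3  0  |  -3 ]
  [ 0     1  2  |  -6 ]
  [ 0     0  1  |  -3 ]
Subtract 2 times R3 from R2.
  [ 1  -1/3  0  |  -3 ]
  [ 0     1  0  |   0 ]
  [ 0     0  1  |  -3 ]
Add 1/3 times R2 to R1.
  [ 1  0  0  |  -3 ]
  [ 0  1  0  |   0 ]
  [ 0  0  1  |  -3 ]
Reading off the last column: u = -3, v = 0, w = -3.

(-3, 0, -3)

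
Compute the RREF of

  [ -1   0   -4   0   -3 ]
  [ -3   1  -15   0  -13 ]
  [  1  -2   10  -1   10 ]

r1 → -1·r1
  [  1   0    4   0    3 ]
  [ -3   1  -15   0  -13 ]
  [  1  -2   10  -1   10 ]
r2 → r2 + 3·r1
  [ 1   0   4   0   3 ]
  [ 0   1  -3   0  -4 ]
  [ 1  -2  10  -1  10 ]
r3 → r3 − r1
  [ 1   0   4   0   3 ]
  [ 0   1  -3   0  -4 ]
  [ 0  -2   6  -1   7 ]
r3 → r3 + 2·r2
  [ 1  0   4   0   3 ]
  [ 0  1  -3   0  -4 ]
  [ 0  0   0  -1  -1 ]
r3 → -1·r3
  [ 1  0   4  0   3 ]
  [ 0  1  -3  0  -4 ]
  [ 0  0   0  1   1 ]

[[1, 0, 4, 0, 3], [0, 1, -3, 0, -4], [0, 0, 0, 1, 1]]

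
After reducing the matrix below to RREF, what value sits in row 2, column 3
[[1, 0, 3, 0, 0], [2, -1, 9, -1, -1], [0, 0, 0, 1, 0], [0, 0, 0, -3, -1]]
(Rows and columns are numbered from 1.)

-3

Subtract 2 times ρ1 from ρ2.
  [ 1   0  3   0   0 ]
  [ 0  -1  3  -1  -1 ]
  [ 0   0  0   1   0 ]
  [ 0   0  0  -3  -1 ]
Multiply ρ2 by -1.
  [ 1  0   3   0   0 ]
  [ 0  1  -3   1   1 ]
  [ 0  0   0   1   0 ]
  [ 0  0   0  -3  -1 ]
Add 3 times ρ3 to ρ4.
  [ 1  0   3  0   0 ]
  [ 0  1  -3  1   1 ]
  [ 0  0   0  1   0 ]
  [ 0  0   0  0  -1 ]
Multiply ρ4 by -1.
  [ 1  0   3  0  0 ]
  [ 0  1  -3  1  1 ]
  [ 0  0   0  1  0 ]
  [ 0  0   0  0  1 ]
Subtract ρ4 from ρ2.
  [ 1  0   3  0  0 ]
  [ 0  1  -3  1  0 ]
  [ 0  0   0  1  0 ]
  [ 0  0   0  0  1 ]
Subtract ρ3 from ρ2.
  [ 1  0   3  0  0 ]
  [ 0  1  -3  0  0 ]
  [ 0  0   0  1  0 ]
  [ 0  0   0  0  1 ]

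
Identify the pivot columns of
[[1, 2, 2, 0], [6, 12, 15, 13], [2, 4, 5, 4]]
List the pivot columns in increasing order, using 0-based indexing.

R2 ← R2 − 6·R1
  [ 1  2  2   0 ]
  [ 0  0  3  13 ]
  [ 2  4  5   4 ]
R3 ← R3 − 2·R1
  [ 1  2  2   0 ]
  [ 0  0  3  13 ]
  [ 0  0  1   4 ]
R2 ← 1/3·R2
  [ 1  2  2     0 ]
  [ 0  0  1  13/3 ]
  [ 0  0  1     4 ]
R3 ← R3 − R2
  [ 1  2  2     0 ]
  [ 0  0  1  13/3 ]
  [ 0  0  0  -1/3 ]
R3 ← -3·R3
  [ 1  2  2     0 ]
  [ 0  0  1  13/3 ]
  [ 0  0  0     1 ]
R2 ← R2 − 13/3·R3
  [ 1  2  2  0 ]
  [ 0  0  1  0 ]
  [ 0  0  0  1 ]
R1 ← R1 − 2·R2
  [ 1  2  0  0 ]
  [ 0  0  1  0 ]
  [ 0  0  0  1 ]
Pivot columns are the columns containing a leading 1.

0, 2, 3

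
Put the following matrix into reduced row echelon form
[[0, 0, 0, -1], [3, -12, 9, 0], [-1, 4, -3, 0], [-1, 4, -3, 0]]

R1 ↔ R2
  [  3  -12   9   0 ]
  [  0    0   0  -1 ]
  [ -1    4  -3   0 ]
  [ -1    4  -3   0 ]
R1 := 1/3·R1
  [  1  -4   3   0 ]
  [  0   0   0  -1 ]
  [ -1   4  -3   0 ]
  [ -1   4  -3   0 ]
R3 := R3 + R1
  [  1  -4   3   0 ]
  [  0   0   0  -1 ]
  [  0   0   0   0 ]
  [ -1   4  -3   0 ]
R4 := R4 + R1
  [ 1  -4  3   0 ]
  [ 0   0  0  -1 ]
  [ 0   0  0   0 ]
  [ 0   0  0   0 ]
R2 := -1·R2
  [ 1  -4  3  0 ]
  [ 0   0  0  1 ]
  [ 0   0  0  0 ]
  [ 0   0  0  0 ]

[[1, -4, 3, 0], [0, 0, 0, 1], [0, 0, 0, 0], [0, 0, 0, 0]]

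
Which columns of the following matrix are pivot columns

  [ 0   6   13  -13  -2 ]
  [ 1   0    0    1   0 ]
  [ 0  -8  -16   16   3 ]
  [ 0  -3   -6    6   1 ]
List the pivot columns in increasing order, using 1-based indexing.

1, 2, 3, 5

r1 <-> r2
  [ 1   0    0    1   0 ]
  [ 0   6   13  -13  -2 ]
  [ 0  -8  -16   16   3 ]
  [ 0  -3   -6    6   1 ]
r2 ← 1/6·r2
  [ 1   0     0      1     0 ]
  [ 0   1  13/6  -13/6  -1/3 ]
  [ 0  -8   -16     16     3 ]
  [ 0  -3    -6      6     1 ]
r3 ← r3 + 8·r2
  [ 1   0     0      1     0 ]
  [ 0   1  13/6  -13/6  -1/3 ]
  [ 0   0   4/3   -4/3   1/3 ]
  [ 0  -3    -6      6     1 ]
r4 ← r4 + 3·r2
  [ 1  0     0      1     0 ]
  [ 0  1  13/6  -13/6  -1/3 ]
  [ 0  0   4/3   -4/3   1/3 ]
  [ 0  0   1/2   -1/2     0 ]
r3 ← 3/4·r3
  [ 1  0     0      1     0 ]
  [ 0  1  13/6  -13/6  -1/3 ]
  [ 0  0     1     -1   1/4 ]
  [ 0  0   1/2   -1/2     0 ]
r4 ← r4 − 1/2·r3
  [ 1  0     0      1     0 ]
  [ 0  1  13/6  -13/6  -1/3 ]
  [ 0  0     1     -1   1/4 ]
  [ 0  0     0      0  -1/8 ]
r4 ← -8·r4
  [ 1  0     0      1     0 ]
  [ 0  1  13/6  -13/6  -1/3 ]
  [ 0  0     1     -1   1/4 ]
  [ 0  0     0      0     1 ]
r3 ← r3 − 1/4·r4
  [ 1  0     0      1     0 ]
  [ 0  1  13/6  -13/6  -1/3 ]
  [ 0  0     1     -1     0 ]
  [ 0  0     0      0     1 ]
r2 ← r2 + 1/3·r4
  [ 1  0     0      1  0 ]
  [ 0  1  13/6  -13/6  0 ]
  [ 0  0     1     -1  0 ]
  [ 0  0     0      0  1 ]
r2 ← r2 − 13/6·r3
  [ 1  0  0   1  0 ]
  [ 0  1  0   0  0 ]
  [ 0  0  1  -1  0 ]
  [ 0  0  0   0  1 ]
Pivot columns are the columns containing a leading 1.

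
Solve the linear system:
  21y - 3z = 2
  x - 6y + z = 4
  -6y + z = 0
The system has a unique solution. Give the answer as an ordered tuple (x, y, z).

(4, 2/3, 4)

Form the augmented matrix and row-reduce:
  [ 0  21  -3  |  2 ]
  [ 1  -6   1  |  4 ]
  [ 0  -6   1  |  0 ]
ρ1 ↔ ρ2
  [ 1  -6   1  |  4 ]
  [ 0  21  -3  |  2 ]
  [ 0  -6   1  |  0 ]
ρ2 → 1/21·ρ2
  [ 1  -6     1  |     4 ]
  [ 0   1  -1/7  |  2/21 ]
  [ 0  -6     1  |     0 ]
ρ3 → ρ3 + 6·ρ2
  [ 1  -6     1  |     4 ]
  [ 0   1  -1/7  |  2/21 ]
  [ 0   0   1/7  |   4/7 ]
ρ3 → 7·ρ3
  [ 1  -6     1  |     4 ]
  [ 0   1  -1/7  |  2/21 ]
  [ 0   0     1  |     4 ]
ρ2 → ρ2 + 1/7·ρ3
  [ 1  -6  1  |    4 ]
  [ 0   1  0  |  2/3 ]
  [ 0   0  1  |    4 ]
ρ1 → ρ1 − ρ3
  [ 1  -6  0  |    0 ]
  [ 0   1  0  |  2/3 ]
  [ 0   0  1  |    4 ]
ρ1 → ρ1 + 6·ρ2
  [ 1  0  0  |    4 ]
  [ 0  1  0  |  2/3 ]
  [ 0  0  1  |    4 ]
Reading off the last column: x = 4, y = 2/3, z = 4.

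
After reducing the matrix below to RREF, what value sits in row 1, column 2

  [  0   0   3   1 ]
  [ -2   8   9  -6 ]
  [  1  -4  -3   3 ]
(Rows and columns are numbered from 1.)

-4

r1 <-> r2
  [ -2   8   9  -6 ]
  [  0   0   3   1 ]
  [  1  -4  -3   3 ]
r1 := -1/2·r1
  [ 1  -4  -9/2  3 ]
  [ 0   0     3  1 ]
  [ 1  -4    -3  3 ]
r3 := r3 − r1
  [ 1  -4  -9/2  3 ]
  [ 0   0     3  1 ]
  [ 0   0   3/2  0 ]
r2 := 1/3·r2
  [ 1  -4  -9/2    3 ]
  [ 0   0     1  1/3 ]
  [ 0   0   3/2    0 ]
r3 := r3 − 3/2·r2
  [ 1  -4  -9/2     3 ]
  [ 0   0     1   1/3 ]
  [ 0   0     0  -1/2 ]
r3 := -2·r3
  [ 1  -4  -9/2    3 ]
  [ 0   0     1  1/3 ]
  [ 0   0     0    1 ]
r2 := r2 − 1/3·r3
  [ 1  -4  -9/2  3 ]
  [ 0   0     1  0 ]
  [ 0   0     0  1 ]
r1 := r1 − 3·r3
  [ 1  -4  -9/2  0 ]
  [ 0   0     1  0 ]
  [ 0   0     0  1 ]
r1 := r1 + 9/2·r2
  [ 1  -4  0  0 ]
  [ 0   0  1  0 ]
  [ 0   0  0  1 ]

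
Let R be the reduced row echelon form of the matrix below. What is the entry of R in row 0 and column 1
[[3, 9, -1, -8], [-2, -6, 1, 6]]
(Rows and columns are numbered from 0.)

R1 := 1/3·R1
  [  1   3  -1/3  -8/3 ]
  [ -2  -6     1     6 ]
R2 := R2 + 2·R1
  [ 1  3  -1/3  -8/3 ]
  [ 0  0   1/3   2/3 ]
R2 := 3·R2
  [ 1  3  -1/3  -8/3 ]
  [ 0  0     1     2 ]
R1 := R1 + 1/3·R2
  [ 1  3  0  -2 ]
  [ 0  0  1   2 ]

3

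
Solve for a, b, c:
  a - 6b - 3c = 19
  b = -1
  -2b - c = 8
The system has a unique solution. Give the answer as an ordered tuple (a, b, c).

Form the augmented matrix and row-reduce:
  [ 1  -6  -3  |  19 ]
  [ 0   1   0  |  -1 ]
  [ 0  -2  -1  |   8 ]
R3 := R3 + 2·R2
  [ 1  -6  -3  |  19 ]
  [ 0   1   0  |  -1 ]
  [ 0   0  -1  |   6 ]
R3 := -1·R3
  [ 1  -6  -3  |  19 ]
  [ 0   1   0  |  -1 ]
  [ 0   0   1  |  -6 ]
R1 := R1 + 3·R3
  [ 1  -6  0  |   1 ]
  [ 0   1  0  |  -1 ]
  [ 0   0  1  |  -6 ]
R1 := R1 + 6·R2
  [ 1  0  0  |  -5 ]
  [ 0  1  0  |  -1 ]
  [ 0  0  1  |  -6 ]
Reading off the last column: a = -5, b = -1, c = -6.

(-5, -1, -6)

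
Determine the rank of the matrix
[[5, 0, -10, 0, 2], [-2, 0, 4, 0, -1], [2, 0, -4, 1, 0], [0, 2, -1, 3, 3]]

rank = 4

R1 ← 1/5·R1
  [  1  0  -2  0  2/5 ]
  [ -2  0   4  0   -1 ]
  [  2  0  -4  1    0 ]
  [  0  2  -1  3    3 ]
R2 ← R2 + 2·R1
  [ 1  0  -2  0   2/5 ]
  [ 0  0   0  0  -1/5 ]
  [ 2  0  -4  1     0 ]
  [ 0  2  -1  3     3 ]
R3 ← R3 − 2·R1
  [ 1  0  -2  0   2/5 ]
  [ 0  0   0  0  -1/5 ]
  [ 0  0   0  1  -4/5 ]
  [ 0  2  -1  3     3 ]
R2 <-> R4
  [ 1  0  -2  0   2/5 ]
  [ 0  2  -1  3     3 ]
  [ 0  0   0  1  -4/5 ]
  [ 0  0   0  0  -1/5 ]
R2 ← 1/2·R2
  [ 1  0    -2    0   2/5 ]
  [ 0  1  -1/2  3/2   3/2 ]
  [ 0  0     0    1  -4/5 ]
  [ 0  0     0    0  -1/5 ]
R4 ← -5·R4
  [ 1  0    -2    0   2/5 ]
  [ 0  1  -1/2  3/2   3/2 ]
  [ 0  0     0    1  -4/5 ]
  [ 0  0     0    0     1 ]
R3 ← R3 + 4/5·R4
  [ 1  0    -2    0  2/5 ]
  [ 0  1  -1/2  3/2  3/2 ]
  [ 0  0     0    1    0 ]
  [ 0  0     0    0    1 ]
R2 ← R2 − 3/2·R4
  [ 1  0    -2    0  2/5 ]
  [ 0  1  -1/2  3/2    0 ]
  [ 0  0     0    1    0 ]
  [ 0  0     0    0    1 ]
R1 ← R1 − 2/5·R4
  [ 1  0    -2    0  0 ]
  [ 0  1  -1/2  3/2  0 ]
  [ 0  0     0    1  0 ]
  [ 0  0     0    0  1 ]
R2 ← R2 − 3/2·R3
  [ 1  0    -2  0  0 ]
  [ 0  1  -1/2  0  0 ]
  [ 0  0     0  1  0 ]
  [ 0  0     0  0  1 ]
The reduced form has 4 nonzero rows.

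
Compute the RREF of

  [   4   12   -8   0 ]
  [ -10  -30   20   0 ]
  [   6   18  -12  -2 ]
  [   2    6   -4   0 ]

[[1, 3, -2, 0], [0, 0, 0, 1], [0, 0, 0, 0], [0, 0, 0, 0]]

Multiply ρ1 by 1/4.
  [   1    3   -2   0 ]
  [ -10  -30   20   0 ]
  [   6   18  -12  -2 ]
  [   2    6   -4   0 ]
Add 10 times ρ1 to ρ2.
  [ 1   3   -2   0 ]
  [ 0   0    0   0 ]
  [ 6  18  -12  -2 ]
  [ 2   6   -4   0 ]
Subtract 6 times ρ1 from ρ3.
  [ 1  3  -2   0 ]
  [ 0  0   0   0 ]
  [ 0  0   0  -2 ]
  [ 2  6  -4   0 ]
Subtract 2 times ρ1 from ρ4.
  [ 1  3  -2   0 ]
  [ 0  0   0   0 ]
  [ 0  0   0  -2 ]
  [ 0  0   0   0 ]
Swap ρ2 and ρ3.
  [ 1  3  -2   0 ]
  [ 0  0   0  -2 ]
  [ 0  0   0   0 ]
  [ 0  0   0   0 ]
Multiply ρ2 by -1/2.
  [ 1  3  -2  0 ]
  [ 0  0   0  1 ]
  [ 0  0   0  0 ]
  [ 0  0   0  0 ]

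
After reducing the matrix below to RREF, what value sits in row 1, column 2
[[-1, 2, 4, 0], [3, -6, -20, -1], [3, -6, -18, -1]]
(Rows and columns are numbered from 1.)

-2

ρ1 → -1·ρ1
ρ2 → ρ2 − 3·ρ1
ρ3 → ρ3 − 3·ρ1
ρ2 → -1/8·ρ2
ρ3 → ρ3 + 6·ρ2
ρ3 → -4·ρ3
ρ2 → ρ2 − 1/8·ρ3
ρ1 → ρ1 + 4·ρ2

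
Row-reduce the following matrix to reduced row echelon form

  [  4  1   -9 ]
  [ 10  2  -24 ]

[[1, 0, -3], [0, 1, 3]]

R1 := 1/4·R1
  [  1  1/4  -9/4 ]
  [ 10    2   -24 ]
R2 := R2 − 10·R1
  [ 1   1/4  -9/4 ]
  [ 0  -1/2  -3/2 ]
R2 := -2·R2
  [ 1  1/4  -9/4 ]
  [ 0    1     3 ]
R1 := R1 − 1/4·R2
  [ 1  0  -3 ]
  [ 0  1   3 ]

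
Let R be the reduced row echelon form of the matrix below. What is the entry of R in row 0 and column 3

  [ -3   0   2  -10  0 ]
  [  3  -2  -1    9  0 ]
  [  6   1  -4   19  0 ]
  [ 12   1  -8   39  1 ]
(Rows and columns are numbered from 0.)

R1 -> -1/3·R1
  [  1   0  -2/3  10/3  0 ]
  [  3  -2    -1     9  0 ]
  [  6   1    -4    19  0 ]
  [ 12   1    -8    39  1 ]
R2 -> R2 − 3·R1
  [  1   0  -2/3  10/3  0 ]
  [  0  -2     1    -1  0 ]
  [  6   1    -4    19  0 ]
  [ 12   1    -8    39  1 ]
R3 -> R3 − 6·R1
  [  1   0  -2/3  10/3  0 ]
  [  0  -2     1    -1  0 ]
  [  0   1     0    -1  0 ]
  [ 12   1    -8    39  1 ]
R4 -> R4 − 12·R1
  [ 1   0  -2/3  10/3  0 ]
  [ 0  -2     1    -1  0 ]
  [ 0   1     0    -1  0 ]
  [ 0   1     0    -1  1 ]
R2 -> -1/2·R2
  [ 1  0  -2/3  10/3  0 ]
  [ 0  1  -1/2   1/2  0 ]
  [ 0  1     0    -1  0 ]
  [ 0  1     0    -1  1 ]
R3 -> R3 − R2
  [ 1  0  -2/3  10/3  0 ]
  [ 0  1  -1/2   1/2  0 ]
  [ 0  0   1/2  -3/2  0 ]
  [ 0  1     0    -1  1 ]
R4 -> R4 − R2
  [ 1  0  -2/3  10/3  0 ]
  [ 0  1  -1/2   1/2  0 ]
  [ 0  0   1/2  -3/2  0 ]
  [ 0  0   1/2  -3/2  1 ]
R3 -> 2·R3
  [ 1  0  -2/3  10/3  0 ]
  [ 0  1  -1/2   1/2  0 ]
  [ 0  0     1    -3  0 ]
  [ 0  0   1/2  -3/2  1 ]
R4 -> R4 − 1/2·R3
  [ 1  0  -2/3  10/3  0 ]
  [ 0  1  -1/2   1/2  0 ]
  [ 0  0     1    -3  0 ]
  [ 0  0     0     0  1 ]
R2 -> R2 + 1/2·R3
  [ 1  0  -2/3  10/3  0 ]
  [ 0  1     0    -1  0 ]
  [ 0  0     1    -3  0 ]
  [ 0  0     0     0  1 ]
R1 -> R1 + 2/3·R3
  [ 1  0  0  4/3  0 ]
  [ 0  1  0   -1  0 ]
  [ 0  0  1   -3  0 ]
  [ 0  0  0    0  1 ]

4/3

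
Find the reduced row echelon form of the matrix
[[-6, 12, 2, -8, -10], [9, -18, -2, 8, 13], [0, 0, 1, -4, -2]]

[[1, -2, 0, 0, 1], [0, 0, 1, -4, -2], [0, 0, 0, 0, 0]]

ρ1 -> -1/6·ρ1
  [ 1   -2  -1/3  4/3  5/3 ]
  [ 9  -18    -2    8   13 ]
  [ 0    0     1   -4   -2 ]
ρ2 -> ρ2 − 9·ρ1
  [ 1  -2  -1/3  4/3  5/3 ]
  [ 0   0     1   -4   -2 ]
  [ 0   0     1   -4   -2 ]
ρ3 -> ρ3 − ρ2
  [ 1  -2  -1/3  4/3  5/3 ]
  [ 0   0     1   -4   -2 ]
  [ 0   0     0    0    0 ]
ρ1 -> ρ1 + 1/3·ρ2
  [ 1  -2  0   0   1 ]
  [ 0   0  1  -4  -2 ]
  [ 0   0  0   0   0 ]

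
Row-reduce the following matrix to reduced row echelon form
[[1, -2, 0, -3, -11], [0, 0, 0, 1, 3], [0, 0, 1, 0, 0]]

r2 ↔ r3
  [ 1  -2  0  -3  -11 ]
  [ 0   0  1   0    0 ]
  [ 0   0  0   1    3 ]
r1 := r1 + 3·r3
  [ 1  -2  0  0  -2 ]
  [ 0   0  1  0   0 ]
  [ 0   0  0  1   3 ]

[[1, -2, 0, 0, -2], [0, 0, 1, 0, 0], [0, 0, 0, 1, 3]]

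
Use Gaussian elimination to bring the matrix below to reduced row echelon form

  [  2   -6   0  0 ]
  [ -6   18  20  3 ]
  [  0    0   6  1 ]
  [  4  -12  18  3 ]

R1 → 1/2·R1
  [  1   -3   0  0 ]
  [ -6   18  20  3 ]
  [  0    0   6  1 ]
  [  4  -12  18  3 ]
R2 → R2 + 6·R1
  [ 1   -3   0  0 ]
  [ 0    0  20  3 ]
  [ 0    0   6  1 ]
  [ 4  -12  18  3 ]
R4 → R4 − 4·R1
  [ 1  -3   0  0 ]
  [ 0   0  20  3 ]
  [ 0   0   6  1 ]
  [ 0   0  18  3 ]
R2 → 1/20·R2
  [ 1  -3   0     0 ]
  [ 0   0   1  3/20 ]
  [ 0   0   6     1 ]
  [ 0   0  18     3 ]
R3 → R3 − 6·R2
  [ 1  -3   0     0 ]
  [ 0   0   1  3/20 ]
  [ 0   0   0  1/10 ]
  [ 0   0  18     3 ]
R4 → R4 − 18·R2
  [ 1  -3  0     0 ]
  [ 0   0  1  3/20 ]
  [ 0   0  0  1/10 ]
  [ 0   0  0  3/10 ]
R3 → 10·R3
  [ 1  -3  0     0 ]
  [ 0   0  1  3/20 ]
  [ 0   0  0     1 ]
  [ 0   0  0  3/10 ]
R4 → R4 − 3/10·R3
  [ 1  -3  0     0 ]
  [ 0   0  1  3/20 ]
  [ 0   0  0     1 ]
  [ 0   0  0     0 ]
R2 → R2 − 3/20·R3
  [ 1  -3  0  0 ]
  [ 0   0  1  0 ]
  [ 0   0  0  1 ]
  [ 0   0  0  0 ]

[[1, -3, 0, 0], [0, 0, 1, 0], [0, 0, 0, 1], [0, 0, 0, 0]]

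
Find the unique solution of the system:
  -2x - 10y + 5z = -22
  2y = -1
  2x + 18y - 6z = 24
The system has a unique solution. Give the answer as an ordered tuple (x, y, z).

Form the augmented matrix and row-reduce:
  [ -2  -10   5  |  -22 ]
  [  0    2   0  |   -1 ]
  [  2   18  -6  |   24 ]
Multiply ρ1 by -1/2.
  [ 1   5  -5/2  |  11 ]
  [ 0   2     0  |  -1 ]
  [ 2  18    -6  |  24 ]
Subtract 2 times ρ1 from ρ3.
  [ 1  5  -5/2  |  11 ]
  [ 0  2     0  |  -1 ]
  [ 0  8    -1  |   2 ]
Multiply ρ2 by 1/2.
  [ 1  5  -5/2  |    11 ]
  [ 0  1     0  |  -1/2 ]
  [ 0  8    -1  |     2 ]
Subtract 8 times ρ2 from ρ3.
  [ 1  5  -5/2  |    11 ]
  [ 0  1     0  |  -1/2 ]
  [ 0  0    -1  |     6 ]
Multiply ρ3 by -1.
  [ 1  5  -5/2  |    11 ]
  [ 0  1     0  |  -1/2 ]
  [ 0  0     1  |    -6 ]
Add 5/2 times ρ3 to ρ1.
  [ 1  5  0  |    -4 ]
  [ 0  1  0  |  -1/2 ]
  [ 0  0  1  |    -6 ]
Subtract 5 times ρ2 from ρ1.
  [ 1  0  0  |  -3/2 ]
  [ 0  1  0  |  -1/2 ]
  [ 0  0  1  |    -6 ]
Reading off the last column: x = -3/2, y = -1/2, z = -6.

(-3/2, -1/2, -6)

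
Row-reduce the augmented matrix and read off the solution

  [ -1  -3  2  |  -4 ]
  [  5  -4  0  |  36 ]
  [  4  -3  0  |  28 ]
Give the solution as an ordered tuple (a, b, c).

(4, -4, -6)

R1 -> -1·R1
  [ 1   3  -2  |   4 ]
  [ 5  -4   0  |  36 ]
  [ 4  -3   0  |  28 ]
R2 -> R2 − 5·R1
  [ 1    3  -2  |   4 ]
  [ 0  -19  10  |  16 ]
  [ 4   -3   0  |  28 ]
R3 -> R3 − 4·R1
  [ 1    3  -2  |   4 ]
  [ 0  -19  10  |  16 ]
  [ 0  -15   8  |  12 ]
R2 -> -1/19·R2
  [ 1    3      -2  |       4 ]
  [ 0    1  -10/19  |  -16/19 ]
  [ 0  -15       8  |      12 ]
R3 -> R3 + 15·R2
  [ 1  3      -2  |       4 ]
  [ 0  1  -10/19  |  -16/19 ]
  [ 0  0    2/19  |  -12/19 ]
R3 -> 19/2·R3
  [ 1  3      -2  |       4 ]
  [ 0  1  -10/19  |  -16/19 ]
  [ 0  0       1  |      -6 ]
R2 -> R2 + 10/19·R3
  [ 1  3  -2  |   4 ]
  [ 0  1   0  |  -4 ]
  [ 0  0   1  |  -6 ]
R1 -> R1 + 2·R3
  [ 1  3  0  |  -8 ]
  [ 0  1  0  |  -4 ]
  [ 0  0  1  |  -6 ]
R1 -> R1 − 3·R2
  [ 1  0  0  |   4 ]
  [ 0  1  0  |  -4 ]
  [ 0  0  1  |  -6 ]
Reading off the last column: a = 4, b = -4, c = -6.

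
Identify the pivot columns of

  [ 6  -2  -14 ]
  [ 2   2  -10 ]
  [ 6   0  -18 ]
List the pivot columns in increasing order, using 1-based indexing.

1, 2

r1 → 1/6·r1
r2 → r2 − 2·r1
r3 → r3 − 6·r1
r2 → 3/8·r2
r3 → r3 − 2·r2
r1 → r1 + 1/3·r2
Pivot columns are the columns containing a leading 1.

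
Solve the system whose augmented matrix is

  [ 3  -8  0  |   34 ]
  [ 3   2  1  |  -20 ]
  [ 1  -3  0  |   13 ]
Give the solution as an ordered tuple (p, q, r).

(-2, -5, -4)

ρ1 ← 1/3·ρ1
  [ 1  -8/3  0  |  34/3 ]
  [ 3     2  1  |   -20 ]
  [ 1    -3  0  |    13 ]
ρ2 ← ρ2 − 3·ρ1
  [ 1  -8/3  0  |  34/3 ]
  [ 0    10  1  |   -54 ]
  [ 1    -3  0  |    13 ]
ρ3 ← ρ3 − ρ1
  [ 1  -8/3  0  |  34/3 ]
  [ 0    10  1  |   -54 ]
  [ 0  -1/3  0  |   5/3 ]
ρ2 ← 1/10·ρ2
  [ 1  -8/3     0  |   34/3 ]
  [ 0     1  1/10  |  -27/5 ]
  [ 0  -1/3     0  |    5/3 ]
ρ3 ← ρ3 + 1/3·ρ2
  [ 1  -8/3     0  |   34/3 ]
  [ 0     1  1/10  |  -27/5 ]
  [ 0     0  1/30  |  -2/15 ]
ρ3 ← 30·ρ3
  [ 1  -8/3     0  |   34/3 ]
  [ 0     1  1/10  |  -27/5 ]
  [ 0     0     1  |     -4 ]
ρ2 ← ρ2 − 1/10·ρ3
  [ 1  -8/3  0  |  34/3 ]
  [ 0     1  0  |    -5 ]
  [ 0     0  1  |    -4 ]
ρ1 ← ρ1 + 8/3·ρ2
  [ 1  0  0  |  -2 ]
  [ 0  1  0  |  -5 ]
  [ 0  0  1  |  -4 ]
Reading off the last column: p = -2, q = -5, r = -4.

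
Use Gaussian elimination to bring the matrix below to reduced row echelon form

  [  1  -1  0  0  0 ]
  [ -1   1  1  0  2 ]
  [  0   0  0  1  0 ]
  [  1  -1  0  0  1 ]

R2 := R2 + R1
  [ 1  -1  0  0  0 ]
  [ 0   0  1  0  2 ]
  [ 0   0  0  1  0 ]
  [ 1  -1  0  0  1 ]
R4 := R4 − R1
  [ 1  -1  0  0  0 ]
  [ 0   0  1  0  2 ]
  [ 0   0  0  1  0 ]
  [ 0   0  0  0  1 ]
R2 := R2 − 2·R4
  [ 1  -1  0  0  0 ]
  [ 0   0  1  0  0 ]
  [ 0   0  0  1  0 ]
  [ 0   0  0  0  1 ]

[[1, -1, 0, 0, 0], [0, 0, 1, 0, 0], [0, 0, 0, 1, 0], [0, 0, 0, 0, 1]]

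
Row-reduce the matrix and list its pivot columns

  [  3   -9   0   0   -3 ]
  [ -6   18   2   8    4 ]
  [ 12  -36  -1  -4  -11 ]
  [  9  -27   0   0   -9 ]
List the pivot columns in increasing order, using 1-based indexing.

ρ1 -> 1/3·ρ1
  [  1   -3   0   0   -1 ]
  [ -6   18   2   8    4 ]
  [ 12  -36  -1  -4  -11 ]
  [  9  -27   0   0   -9 ]
ρ2 -> ρ2 + 6·ρ1
  [  1   -3   0   0   -1 ]
  [  0    0   2   8   -2 ]
  [ 12  -36  -1  -4  -11 ]
  [  9  -27   0   0   -9 ]
ρ3 -> ρ3 − 12·ρ1
  [ 1   -3   0   0  -1 ]
  [ 0    0   2   8  -2 ]
  [ 0    0  -1  -4   1 ]
  [ 9  -27   0   0  -9 ]
ρ4 -> ρ4 − 9·ρ1
  [ 1  -3   0   0  -1 ]
  [ 0   0   2   8  -2 ]
  [ 0   0  -1  -4   1 ]
  [ 0   0   0   0   0 ]
ρ2 -> 1/2·ρ2
  [ 1  -3   0   0  -1 ]
  [ 0   0   1   4  -1 ]
  [ 0   0  -1  -4   1 ]
  [ 0   0   0   0   0 ]
ρ3 -> ρ3 + ρ2
  [ 1  -3  0  0  -1 ]
  [ 0   0  1  4  -1 ]
  [ 0   0  0  0   0 ]
  [ 0   0  0  0   0 ]
Pivot columns are the columns containing a leading 1.

1, 3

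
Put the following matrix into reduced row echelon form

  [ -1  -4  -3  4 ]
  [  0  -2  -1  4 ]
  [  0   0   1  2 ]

Multiply R1 by -1.
  [ 1   4   3  -4 ]
  [ 0  -2  -1   4 ]
  [ 0   0   1   2 ]
Multiply R2 by -1/2.
  [ 1  4    3  -4 ]
  [ 0  1  1/2  -2 ]
  [ 0  0    1   2 ]
Subtract 1/2 times R3 from R2.
  [ 1  4  3  -4 ]
  [ 0  1  0  -3 ]
  [ 0  0  1   2 ]
Subtract 3 times R3 from R1.
  [ 1  4  0  -10 ]
  [ 0  1  0   -3 ]
  [ 0  0  1    2 ]
Subtract 4 times R2 from R1.
  [ 1  0  0   2 ]
  [ 0  1  0  -3 ]
  [ 0  0  1   2 ]

[[1, 0, 0, 2], [0, 1, 0, -3], [0, 0, 1, 2]]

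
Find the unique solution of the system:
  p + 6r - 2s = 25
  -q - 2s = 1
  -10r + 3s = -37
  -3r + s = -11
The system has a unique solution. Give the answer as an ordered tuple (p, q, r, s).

Form the augmented matrix and row-reduce:
  [ 1   0    6  -2  |   25 ]
  [ 0  -1    0  -2  |    1 ]
  [ 0   0  -10   3  |  -37 ]
  [ 0   0   -3   1  |  -11 ]
R2 → -1·R2
R3 → -1/10·R3
R4 → R4 + 3·R3
R4 → 10·R4
R3 → R3 + 3/10·R4
R2 → R2 − 2·R4
R1 → R1 + 2·R4
R1 → R1 − 6·R3
Reading off the last column: p = 3, q = -3, r = 4, s = 1.

(3, -3, 4, 1)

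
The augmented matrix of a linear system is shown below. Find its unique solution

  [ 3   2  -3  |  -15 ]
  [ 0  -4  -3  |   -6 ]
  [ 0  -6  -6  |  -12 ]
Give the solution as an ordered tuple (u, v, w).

R1 → 1/3·R1
R2 → -1/4·R2
R3 → R3 + 6·R2
R3 → -2/3·R3
R2 → R2 − 3/4·R3
R1 → R1 + R3
R1 → R1 − 2/3·R2
Reading off the last column: u = -3, v = 0, w = 2.

(-3, 0, 2)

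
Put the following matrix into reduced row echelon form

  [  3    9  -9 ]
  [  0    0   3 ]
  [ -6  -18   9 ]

[[1, 3, 0], [0, 0, 1], [0, 0, 0]]

R1 -> 1/3·R1
  [  1    3  -3 ]
  [  0    0   3 ]
  [ -6  -18   9 ]
R3 -> R3 + 6·R1
  [ 1  3  -3 ]
  [ 0  0   3 ]
  [ 0  0  -9 ]
R2 -> 1/3·R2
  [ 1  3  -3 ]
  [ 0  0   1 ]
  [ 0  0  -9 ]
R3 -> R3 + 9·R2
  [ 1  3  -3 ]
  [ 0  0   1 ]
  [ 0  0   0 ]
R1 -> R1 + 3·R2
  [ 1  3  0 ]
  [ 0  0  1 ]
  [ 0  0  0 ]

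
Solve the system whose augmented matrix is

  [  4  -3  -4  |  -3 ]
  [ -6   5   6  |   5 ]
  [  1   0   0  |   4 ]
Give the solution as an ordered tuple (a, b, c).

Multiply R1 by 1/4.
Add 6 times R1 to R2.
Subtract R1 from R3.
Multiply R2 by 2.
Subtract 3/4 times R2 from R3.
Add R3 to R1.
Add 3/4 times R2 to R1.
Reading off the last column: a = 4, b = 1, c = 4.

(4, 1, 4)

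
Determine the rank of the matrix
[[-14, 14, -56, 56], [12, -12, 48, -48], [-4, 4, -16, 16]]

r1 → -1/14·r1
  [  1   -1    4   -4 ]
  [ 12  -12   48  -48 ]
  [ -4    4  -16   16 ]
r2 → r2 − 12·r1
  [  1  -1    4  -4 ]
  [  0   0    0   0 ]
  [ -4   4  -16  16 ]
r3 → r3 + 4·r1
  [ 1  -1  4  -4 ]
  [ 0   0  0   0 ]
  [ 0   0  0   0 ]
The reduced form has 1 nonzero row.

rank = 1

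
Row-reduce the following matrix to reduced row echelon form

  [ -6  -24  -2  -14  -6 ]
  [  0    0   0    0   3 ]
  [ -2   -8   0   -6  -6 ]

[[1, 4, 0, 3, 0], [0, 0, 1, -2, 0], [0, 0, 0, 0, 1]]

R1 → -1/6·R1
  [  1   4  1/3  7/3   1 ]
  [  0   0    0    0   3 ]
  [ -2  -8    0   -6  -6 ]
R3 → R3 + 2·R1
  [ 1  4  1/3   7/3   1 ]
  [ 0  0    0     0   3 ]
  [ 0  0  2/3  -4/3  -4 ]
R2 ↔ R3
  [ 1  4  1/3   7/3   1 ]
  [ 0  0  2/3  -4/3  -4 ]
  [ 0  0    0     0   3 ]
R2 → 3/2·R2
  [ 1  4  1/3  7/3   1 ]
  [ 0  0    1   -2  -6 ]
  [ 0  0    0    0   3 ]
R3 → 1/3·R3
  [ 1  4  1/3  7/3   1 ]
  [ 0  0    1   -2  -6 ]
  [ 0  0    0    0   1 ]
R2 → R2 + 6·R3
  [ 1  4  1/3  7/3  1 ]
  [ 0  0    1   -2  0 ]
  [ 0  0    0    0  1 ]
R1 → R1 − R3
  [ 1  4  1/3  7/3  0 ]
  [ 0  0    1   -2  0 ]
  [ 0  0    0    0  1 ]
R1 → R1 − 1/3·R2
  [ 1  4  0   3  0 ]
  [ 0  0  1  -2  0 ]
  [ 0  0  0   0  1 ]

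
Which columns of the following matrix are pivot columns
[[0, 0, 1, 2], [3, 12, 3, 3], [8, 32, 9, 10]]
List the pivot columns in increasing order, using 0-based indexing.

0, 2

r1 ↔ r2
  [ 3  12  3   3 ]
  [ 0   0  1   2 ]
  [ 8  32  9  10 ]
r1 ← 1/3·r1
  [ 1   4  1   1 ]
  [ 0   0  1   2 ]
  [ 8  32  9  10 ]
r3 ← r3 − 8·r1
  [ 1  4  1  1 ]
  [ 0  0  1  2 ]
  [ 0  0  1  2 ]
r3 ← r3 − r2
  [ 1  4  1  1 ]
  [ 0  0  1  2 ]
  [ 0  0  0  0 ]
r1 ← r1 − r2
  [ 1  4  0  -1 ]
  [ 0  0  1   2 ]
  [ 0  0  0   0 ]
Pivot columns are the columns containing a leading 1.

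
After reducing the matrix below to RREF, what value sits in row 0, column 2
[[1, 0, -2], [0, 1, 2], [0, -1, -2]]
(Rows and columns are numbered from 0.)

-2

r3 ← r3 + r2
  [ 1  0  -2 ]
  [ 0  1   2 ]
  [ 0  0   0 ]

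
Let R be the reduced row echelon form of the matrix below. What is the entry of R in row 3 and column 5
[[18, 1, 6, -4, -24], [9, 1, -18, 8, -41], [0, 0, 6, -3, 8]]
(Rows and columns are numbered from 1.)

R1 → 1/18·R1
R2 → R2 − 9·R1
R2 → 2·R2
R3 → 1/6·R3
R2 → R2 + 42·R3
R1 → R1 − 1/3·R3
R1 → R1 − 1/18·R2

4/3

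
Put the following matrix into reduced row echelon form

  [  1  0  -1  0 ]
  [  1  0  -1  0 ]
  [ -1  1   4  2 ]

r2 → r2 − r1
r3 → r3 + r1
r2 <=> r3

[[1, 0, -1, 0], [0, 1, 3, 2], [0, 0, 0, 0]]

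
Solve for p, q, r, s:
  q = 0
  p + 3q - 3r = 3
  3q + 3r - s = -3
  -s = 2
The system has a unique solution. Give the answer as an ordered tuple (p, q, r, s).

Form the augmented matrix and row-reduce:
  [ 0  1   0   0  |   0 ]
  [ 1  3  -3   0  |   3 ]
  [ 0  3   3  -1  |  -3 ]
  [ 0  0   0  -1  |   2 ]
ρ1 <=> ρ2
ρ3 := ρ3 − 3·ρ2
ρ3 := 1/3·ρ3
ρ4 := -1·ρ4
ρ3 := ρ3 + 1/3·ρ4
ρ1 := ρ1 + 3·ρ3
ρ1 := ρ1 − 3·ρ2
Reading off the last column: p = -2, q = 0, r = -5/3, s = -2.

(-2, 0, -5/3, -2)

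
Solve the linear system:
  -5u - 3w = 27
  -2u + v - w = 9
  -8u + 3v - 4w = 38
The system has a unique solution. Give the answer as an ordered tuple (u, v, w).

(-6, -2, 1)

Form the augmented matrix and row-reduce:
  [ -5  0  -3  |  27 ]
  [ -2  1  -1  |   9 ]
  [ -8  3  -4  |  38 ]
Multiply R1 by -1/5.
  [  1  0  3/5  |  -27/5 ]
  [ -2  1   -1  |      9 ]
  [ -8  3   -4  |     38 ]
Add 2 times R1 to R2.
  [  1  0  3/5  |  -27/5 ]
  [  0  1  1/5  |   -9/5 ]
  [ -8  3   -4  |     38 ]
Add 8 times R1 to R3.
  [ 1  0  3/5  |  -27/5 ]
  [ 0  1  1/5  |   -9/5 ]
  [ 0  3  4/5  |  -26/5 ]
Subtract 3 times R2 from R3.
  [ 1  0  3/5  |  -27/5 ]
  [ 0  1  1/5  |   -9/5 ]
  [ 0  0  1/5  |    1/5 ]
Multiply R3 by 5.
  [ 1  0  3/5  |  -27/5 ]
  [ 0  1  1/5  |   -9/5 ]
  [ 0  0    1  |      1 ]
Subtract 1/5 times R3 from R2.
  [ 1  0  3/5  |  -27/5 ]
  [ 0  1    0  |     -2 ]
  [ 0  0    1  |      1 ]
Subtract 3/5 times R3 from R1.
  [ 1  0  0  |  -6 ]
  [ 0  1  0  |  -2 ]
  [ 0  0  1  |   1 ]
Reading off the last column: u = -6, v = -2, w = 1.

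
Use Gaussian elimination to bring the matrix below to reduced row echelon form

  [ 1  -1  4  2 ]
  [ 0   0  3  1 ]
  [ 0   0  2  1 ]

Multiply r2 by 1/3.
Subtract 2 times r2 from r3.
Multiply r3 by 3.
Subtract 1/3 times r3 from r2.
Subtract 2 times r3 from r1.
Subtract 4 times r2 from r1.

[[1, -1, 0, 0], [0, 0, 1, 0], [0, 0, 0, 1]]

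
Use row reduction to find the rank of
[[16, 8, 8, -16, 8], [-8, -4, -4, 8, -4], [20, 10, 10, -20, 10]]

rank = 1

Multiply R1 by 1/16.
  [  1  1/2  1/2   -1  1/2 ]
  [ -8   -4   -4    8   -4 ]
  [ 20   10   10  -20   10 ]
Add 8 times R1 to R2.
  [  1  1/2  1/2   -1  1/2 ]
  [  0    0    0    0    0 ]
  [ 20   10   10  -20   10 ]
Subtract 20 times R1 from R3.
  [ 1  1/2  1/2  -1  1/2 ]
  [ 0    0    0   0    0 ]
  [ 0    0    0   0    0 ]
The reduced form has 1 nonzero row.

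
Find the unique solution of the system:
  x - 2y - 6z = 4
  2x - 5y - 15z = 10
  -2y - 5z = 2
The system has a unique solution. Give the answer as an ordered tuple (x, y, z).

(0, 4, -2)

Form the augmented matrix and row-reduce:
  [ 1  -2   -6  |   4 ]
  [ 2  -5  -15  |  10 ]
  [ 0  -2   -5  |   2 ]
Subtract 2 times ρ1 from ρ2.
  [ 1  -2  -6  |  4 ]
  [ 0  -1  -3  |  2 ]
  [ 0  -2  -5  |  2 ]
Multiply ρ2 by -1.
  [ 1  -2  -6  |   4 ]
  [ 0   1   3  |  -2 ]
  [ 0  -2  -5  |   2 ]
Add 2 times ρ2 to ρ3.
  [ 1  -2  -6  |   4 ]
  [ 0   1   3  |  -2 ]
  [ 0   0   1  |  -2 ]
Subtract 3 times ρ3 from ρ2.
  [ 1  -2  -6  |   4 ]
  [ 0   1   0  |   4 ]
  [ 0   0   1  |  -2 ]
Add 6 times ρ3 to ρ1.
  [ 1  -2  0  |  -8 ]
  [ 0   1  0  |   4 ]
  [ 0   0  1  |  -2 ]
Add 2 times ρ2 to ρ1.
  [ 1  0  0  |   0 ]
  [ 0  1  0  |   4 ]
  [ 0  0  1  |  -2 ]
Reading off the last column: x = 0, y = 4, z = -2.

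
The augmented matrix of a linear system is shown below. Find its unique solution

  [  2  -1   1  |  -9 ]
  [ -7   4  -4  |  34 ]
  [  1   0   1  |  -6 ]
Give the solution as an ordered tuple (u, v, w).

(-2, 1, -4)

R1 := 1/2·R1
  [  1  -1/2  1/2  |  -9/2 ]
  [ -7     4   -4  |    34 ]
  [  1     0    1  |    -6 ]
R2 := R2 + 7·R1
  [ 1  -1/2   1/2  |  -9/2 ]
  [ 0   1/2  -1/2  |   5/2 ]
  [ 1     0     1  |    -6 ]
R3 := R3 − R1
  [ 1  -1/2   1/2  |  -9/2 ]
  [ 0   1/2  -1/2  |   5/2 ]
  [ 0   1/2   1/2  |  -3/2 ]
R2 := 2·R2
  [ 1  -1/2  1/2  |  -9/2 ]
  [ 0     1   -1  |     5 ]
  [ 0   1/2  1/2  |  -3/2 ]
R3 := R3 − 1/2·R2
  [ 1  -1/2  1/2  |  -9/2 ]
  [ 0     1   -1  |     5 ]
  [ 0     0    1  |    -4 ]
R2 := R2 + R3
  [ 1  -1/2  1/2  |  -9/2 ]
  [ 0     1    0  |     1 ]
  [ 0     0    1  |    -4 ]
R1 := R1 − 1/2·R3
  [ 1  -1/2  0  |  -5/2 ]
  [ 0     1  0  |     1 ]
  [ 0     0  1  |    -4 ]
R1 := R1 + 1/2·R2
  [ 1  0  0  |  -2 ]
  [ 0  1  0  |   1 ]
  [ 0  0  1  |  -4 ]
Reading off the last column: u = -2, v = 1, w = -4.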